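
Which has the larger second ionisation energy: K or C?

K

The second ionization energy removes an electron from the +1 ion. For each element: K⁺ is the bare [Ar] core; C⁺ still has 3 valence electrons.
Breaking into a closed-shell core is much more expensive than removing a leftover valence electron — K has the largest IE_2 here.
Approximate IE_2 values (kJ/mol): K 3052, C 2353.
So the second ionization energies run C < K.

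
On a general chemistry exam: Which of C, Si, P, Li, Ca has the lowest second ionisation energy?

Ca

After 1 electron has been removed, what remains? C⁺ still has 3 valence electrons; Si⁺ still has 3 valence electrons; P⁺ still has 4 valence electrons; Li⁺ is the bare [He] core; Ca⁺ still has 1 valence electron.
Pulling an electron out of a noble-gas core costs far more than removing a remaining valence electron, so Li sits at the high end of IE_2.
Valence configurations: C⁺ [He]2s²2p¹, Si⁺ [Ne]3s²3p¹, P⁺ [Ne]3s²3p², Ca⁺ [Ar]4s¹.
Tabulated IE_2 (kJ/mol): C 2353, Si 1577, P 1907, Li 7298, Ca 1145.
Overall IE_2 order: Ca < Si < P < C < Li.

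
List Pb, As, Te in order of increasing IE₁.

Pb < Te < As

First ionization energy rises across a period (greater Z_eff holds electrons more tightly) and falls down a group (valence electrons are farther from the nucleus).
Neither a single period nor a single group — weigh both effects.
Te > Pb: relative to Pb, both the across-period and down-group shifts push Te's first ionization energy up.
As > Te: the two effects oppose for this pair; the down-group effect wins (947 vs 869 kJ/mol).
Tabulated first ionization energy (kJ/mol): As 947, Te 869, Pb 716.
So from lowest to highest: Pb < Te < As.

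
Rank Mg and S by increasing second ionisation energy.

Mg < S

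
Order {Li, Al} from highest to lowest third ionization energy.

After 2 electrons have been removed, what remains? Li²⁺ is already 1 electron into the core; Al²⁺ still has 1 valence electron.
Pulling an electron out of a noble-gas core costs far more than removing a remaining valence electron, so Li sits at the high end of IE_3.
Approximate IE_3 values (kJ/mol): Li 11815, Al 2745.
Putting it together, IE_3: Al < Li.

Li > Al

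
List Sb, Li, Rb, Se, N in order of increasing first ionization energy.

Li is in period 2, group 1; N is in period 2, group 15; Se is in period 4, group 16; Rb is in period 5, group 1; Sb is in period 5, group 15.
IE₁ increases left→right with effective nuclear charge and decreases top→bottom as the valence shell moves farther out.
Neither a single period nor a single group — weigh both effects.
Li > Rb: Li sits above Rb in group 1, so the down-group effect alone puts Li higher.
Sb > Li: period and group pull opposite ways; the across-period shift dominates (831 vs 520 kJ/mol).
Se > Sb: relative to Sb, both the across-period and down-group shifts push Se's first ionization energy up.
N > Se: the two effects oppose for this pair; the down-group effect wins (1402 vs 941 kJ/mol).
For reference (kJ/mol): Li 520, N 1402, Se 941, Rb 403, Sb 831.
So from lowest to highest: Rb < Li < Sb < Se < N.

Rb < Li < Sb < Se < N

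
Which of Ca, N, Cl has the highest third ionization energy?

Ca

Consider each +2 ion: Ca²⁺ is the bare [Ar] core; N²⁺ still has 3 valence electrons; Cl²⁺ still has 5 valence electrons.
Core electrons are held far more tightly than valence electrons, so Ca tops the IE_3 order.
Valence configurations: N²⁺ [He]2s²2p¹, Cl²⁺ [Ne]3s²3p³.
The numbers (kJ/mol): Ca 4912, N 4578, Cl 3822.
Hence IE_3: Cl < N < Ca.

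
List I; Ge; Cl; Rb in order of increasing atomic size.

Radius decreases left→right (rising Z_eff, same n) and increases top→bottom (higher n).
These span different periods and groups, so the two trends combine.
Ge > Cl: both effects reinforce here, so Ge is clearly the larger of the two.
I > Ge: period and group pull opposite ways; the down-group shift dominates (133 vs 121 pm).
Rb > I: Rb lies to the left of I in period 5, so the across-period effect alone puts Rb larger.
Approximate values (pm): Cl 99, Ge 121, Rb 210, I 133.
So from smallest to largest: Cl < Ge < I < Rb.

Cl, Ge, I, Rb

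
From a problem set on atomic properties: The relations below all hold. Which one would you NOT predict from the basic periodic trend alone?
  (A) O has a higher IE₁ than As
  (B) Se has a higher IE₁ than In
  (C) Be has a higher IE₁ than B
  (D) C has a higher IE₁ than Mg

The general trend: IE₁ increases across a period and decreases down a group.
(A) O (period 2, group 16) vs As (period 4, group 15): the stated order agrees with the simple trend.
(B) Se (period 4, group 16) vs In (period 5, group 13): the stated order agrees with the simple trend.
(C) Be (period 2, group 2) vs B (period 2, group 13): the stated order contradicts the simple trend.
(D) C (period 2, group 14) vs Mg (period 3, group 2): the stated order agrees with the simple trend.
The exception is (C): removing B's lone 2p electron is easier than breaking Be's filled 2s².

(C)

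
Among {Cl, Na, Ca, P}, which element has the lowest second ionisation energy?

IE_2 is the cost of taking one more electron from the +1 cation: Cl⁺ still has 6 valence electrons; Na⁺ is the bare [Ne] core; Ca⁺ still has 1 valence electron; P⁺ still has 4 valence electrons.
Breaking into a closed-shell core is much more expensive than removing a leftover valence electron — Na has the largest IE_2 here.
Valence configurations: Cl⁺ [Ne]3s²3p⁴, Ca⁺ [Ar]4s¹, P⁺ [Ne]3s²3p².
The numbers (kJ/mol): Cl 2298, Na 4562, Ca 1145, P 1907.
Hence IE_2: Ca < P < Cl < Na.

Ca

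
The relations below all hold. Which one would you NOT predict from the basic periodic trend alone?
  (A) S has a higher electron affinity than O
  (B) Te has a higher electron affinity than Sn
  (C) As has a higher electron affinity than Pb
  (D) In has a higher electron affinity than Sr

(A)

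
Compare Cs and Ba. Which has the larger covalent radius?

Cs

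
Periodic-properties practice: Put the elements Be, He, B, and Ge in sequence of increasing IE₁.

He is in period 1, group 18; Be is in period 2, group 2; B is in period 2, group 13; Ge is in period 4, group 14.
Removing the outermost electron gets harder across a period and easier down a group.
Neither a single period nor a single group — weigh both effects.
B > Ge: period and group pull opposite ways; the down-group shift dominates (801 vs 762 kJ/mol).
Be > B: this pair runs against the simple trend — see the exception note.
He > Be: relative to Be, both the across-period and down-group shifts push He's first ionization energy up.
Note the exception: Be has a higher first ionization energy than B, contrary to the simple trend — removing B's lone 2p electron is easier than breaking Be's filled 2s².
Approximate values (kJ/mol): He 2372, Be 900, B 801, Ge 762.
So from lowest to highest: Ge < B < Be < He.

Ge, B, Be, He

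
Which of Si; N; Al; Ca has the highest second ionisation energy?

After 1 electron has been removed, what remains? Si⁺ still has 3 valence electrons; N⁺ still has 4 valence electrons; Al⁺ still has 2 valence electrons; Ca⁺ still has 1 valence electron.
All are still removing valence electrons, so compare the +1 ions as you would atoms: IE_2 generally rises across a period (higher Z_eff) and falls down a group (larger shell), subject to the usual subshell exceptions.
Valence configurations: Si⁺ [Ne]3s²3p¹, N⁺ [He]2s²2p², Al⁺ [Ne]3s², Ca⁺ [Ar]4s¹.
Si⁺ loses a lone 3p electron whereas Al⁺ must break into a filled 3s² pair, so IE_2(Al) > IE_2(Si) even though Si has the higher nuclear charge.
The numbers (kJ/mol): Si 1577, N 2856, Al 1817, Ca 1145.
Hence IE_2: Ca < Si < Al < N.

N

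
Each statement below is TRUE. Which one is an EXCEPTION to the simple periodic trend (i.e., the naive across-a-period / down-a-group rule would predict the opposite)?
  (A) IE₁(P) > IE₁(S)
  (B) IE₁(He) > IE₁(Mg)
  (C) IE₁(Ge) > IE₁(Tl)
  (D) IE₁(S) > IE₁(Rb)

The general trend: IE₁ increases across a period and decreases down a group.
(A) P (period 3, group 15) vs S (period 3, group 16): the stated order contradicts the simple trend.
(B) He (period 1, group 18) vs Mg (period 3, group 2): the stated order agrees with the simple trend.
(C) Ge (period 4, group 14) vs Tl (period 6, group 13): the stated order agrees with the simple trend.
(D) S (period 3, group 16) vs Rb (period 5, group 1): the stated order agrees with the simple trend.
The exception is (A): S (3p⁴) ionizes more easily than half-filled P (3p³) because the paired 3p electron in S is pushed out by e⁻–e⁻ repulsion.

(A)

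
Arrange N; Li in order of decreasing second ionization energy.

IE_2 is the cost of taking one more electron from the +1 cation: N⁺ still has 4 valence electrons; Li⁺ is the bare [He] core.
Pulling an electron out of a noble-gas core costs far more than removing a remaining valence electron, so Li sits at the high end of IE_2.
The numbers (kJ/mol): N 2856, Li 7298.
Putting it together, IE_2: N < Li.

Li > N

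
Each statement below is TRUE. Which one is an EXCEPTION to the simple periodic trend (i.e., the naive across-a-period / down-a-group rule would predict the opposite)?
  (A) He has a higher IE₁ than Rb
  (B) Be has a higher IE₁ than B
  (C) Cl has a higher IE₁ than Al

The general trend: IE₁ increases across a period and decreases down a group.
(A) He (period 1, group 18) vs Rb (period 5, group 1): the stated order agrees with the simple trend.
(B) Be (period 2, group 2) vs B (period 2, group 13): the stated order contradicts the simple trend.
(C) Cl (period 3, group 17) vs Al (period 3, group 13): the stated order agrees with the simple trend.
The exception is (B): removing B's lone 2p electron is easier than breaking Be's filled 2s².

(B)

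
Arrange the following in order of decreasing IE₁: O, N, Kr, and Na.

N is in period 2, group 15; O is in period 2, group 16; Na is in period 3, group 1; Kr is in period 4, group 18.
First ionization energy rises across a period (greater Z_eff holds electrons more tightly) and falls down a group (valence electrons are farther from the nucleus).
These span different periods and groups, so the two trends combine.
O > Na: both effects reinforce here, so O is clearly the higher of the two.
Kr > O: period and group pull opposite ways; the across-period shift dominates (1351 vs 1314 kJ/mol).
N > Kr: period and group pull opposite ways; the down-group shift dominates (1402 vs 1351 kJ/mol).
Note the exception: N has a higher first ionization energy than O, contrary to the simple trend — pairing an electron in O's 2p⁴ costs repulsion energy, so O ionizes more easily than half-filled N (2p³).
Approximate values (kJ/mol): N 1402, O 1314, Na 496, Kr 1351.
So from highest to lowest: N > Kr > O > Na.

N, Kr, O, Na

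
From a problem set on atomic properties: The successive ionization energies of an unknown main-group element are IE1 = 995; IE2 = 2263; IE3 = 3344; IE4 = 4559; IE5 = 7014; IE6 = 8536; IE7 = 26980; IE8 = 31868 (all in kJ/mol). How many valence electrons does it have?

Look for the largest jump between consecutive ionization energies: IE7/IE6 ≈ 3.2, far larger than any earlier ratio.
That jump marks the point where a core electron is being removed. So the atom has 6 valence electrons.

6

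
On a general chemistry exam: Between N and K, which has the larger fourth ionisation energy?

N

Consider each +3 ion: N³⁺ still has 2 valence electrons; K³⁺ is already 2 electrons into the core.
Usually core removal costs more than valence removal, but here the competition is close: a tightly held n=2 valence electron can cost more to remove than an n=3 core electron, so the actual values have to decide it.
Approximate IE_4 values (kJ/mol): N 7475, K 5877.
Putting it together, IE_4: K < N.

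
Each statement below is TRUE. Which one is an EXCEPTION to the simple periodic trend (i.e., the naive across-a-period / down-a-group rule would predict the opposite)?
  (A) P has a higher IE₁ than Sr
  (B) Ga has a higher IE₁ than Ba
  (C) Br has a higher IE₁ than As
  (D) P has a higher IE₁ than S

(D)

The general trend: IE₁ increases across a period and decreases down a group.
(A) P (period 3, group 15) vs Sr (period 5, group 2): the stated order agrees with the simple trend.
(B) Ga (period 4, group 13) vs Ba (period 6, group 2): the stated order agrees with the simple trend.
(C) Br (period 4, group 17) vs As (period 4, group 15): the stated order agrees with the simple trend.
(D) P (period 3, group 15) vs S (period 3, group 16): the stated order contradicts the simple trend.
The exception is (D): S (3p⁴) ionizes more easily than half-filled P (3p³) because the paired 3p electron in S is pushed out by e⁻–e⁻ repulsion.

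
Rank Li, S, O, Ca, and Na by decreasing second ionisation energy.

The second ionization energy removes an electron from the +1 ion. For each element: Li⁺ is the bare [He] core; S⁺ still has 5 valence electrons; O⁺ still has 5 valence electrons; Ca⁺ still has 1 valence electron; Na⁺ is the bare [Ne] core.
Pulling an electron out of a noble-gas core costs far more than removing a remaining valence electron, so Na and Li sit at the high end of IE_2.
Valence configurations: S⁺ [Ne]3s²3p³, O⁺ [He]2s²2p³, Ca⁺ [Ar]4s¹.
Tabulated IE_2 (kJ/mol): Li 7298, S 2252, O 3388, Ca 1145, Na 4562.
So the second ionization energies run Ca < S < O < Na < Li.

Li > Na > O > S > Ca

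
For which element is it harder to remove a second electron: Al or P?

After 1 electron has been removed, what remains? Al⁺ still has 2 valence electrons; P⁺ still has 4 valence electrons.
All are still removing valence electrons, so compare the +1 ions as you would atoms: IE_2 generally rises across a period (higher Z_eff) and falls down a group (larger shell), subject to the usual subshell exceptions.
Valence configurations: Al⁺ [Ne]3s², P⁺ [Ne]3s²3p².
The numbers (kJ/mol): Al 1817, P 1907.
Hence IE_2: Al < P.

P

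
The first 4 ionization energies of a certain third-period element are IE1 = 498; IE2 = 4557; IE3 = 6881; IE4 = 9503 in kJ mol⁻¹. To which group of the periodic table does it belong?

Group 1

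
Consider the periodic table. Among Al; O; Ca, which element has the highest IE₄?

Al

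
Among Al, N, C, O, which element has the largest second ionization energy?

O

The second ionization energy removes an electron from the +1 ion. For each element: Al⁺ still has 2 valence electrons; N⁺ still has 4 valence electrons; C⁺ still has 3 valence electrons; O⁺ still has 5 valence electrons.
All are still removing valence electrons, so compare the +1 ions as you would atoms: IE_2 generally rises across a period (higher Z_eff) and falls down a group (larger shell), subject to the usual subshell exceptions.
Valence configurations: Al⁺ [Ne]3s², N⁺ [He]2s²2p², C⁺ [He]2s²2p¹, O⁺ [He]2s²2p³.
Tabulated IE_2 (kJ/mol): Al 1817, N 2856, C 2353, O 3388.
So the second ionization energies run Al < C < N < O.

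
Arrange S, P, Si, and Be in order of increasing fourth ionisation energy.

Si < S < P < Be

IE_4 is the cost of taking one more electron from the +3 cation: S³⁺ still has 3 valence electrons; P³⁺ still has 2 valence electrons; Si³⁺ still has 1 valence electron; Be³⁺ is already 1 electron into the core.
Core electrons are held far more tightly than valence electrons, so Be tops the IE_4 order.
Valence configurations: S³⁺ [Ne]3s²3p¹, P³⁺ [Ne]3s², Si³⁺ [Ne]3s¹.
S³⁺ loses a lone 3p electron whereas P³⁺ must break into a filled 3s² pair, so IE_4(P) > IE_4(S) even though S has the higher nuclear charge.
The numbers (kJ/mol): S 4556, P 4964, Si 4356, Be 21007.
Putting it together, IE_4: Si < S < P < Be.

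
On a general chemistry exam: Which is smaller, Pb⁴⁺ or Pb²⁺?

Both ions have Z = 82 protons, but Pb⁴⁺ has lost more electrons, so its remaining electrons feel a larger effective nuclear charge per electron and are pulled in more tightly.
Higher positive charge → smaller ion, so Pb²⁺ > Pb⁴⁺.

Pb⁴⁺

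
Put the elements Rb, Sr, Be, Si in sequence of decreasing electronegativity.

Be is in period 2, group 2; Si is in period 3, group 14; Rb is in period 5, group 1; Sr is in period 5, group 2.
Smaller atoms with higher effective nuclear charge are more electronegative.
Here both period and group differ, so the two effects have to be weighed against each other.
Sr > Rb: Sr lies to the right of Rb in period 5, so the across-period effect alone puts Sr higher.
Be > Sr: they share group 2; the group trend gives Be the larger value.
Si > Be: the two effects oppose for this pair; the across-period effect wins (1.90 vs 1.57).
Tabulated electronegativity (Pauling): Be 1.57, Si 1.90, Rb 0.82, Sr 0.95.
So from highest to lowest: Si > Be > Sr > Rb.

Si, Be, Sr, Rb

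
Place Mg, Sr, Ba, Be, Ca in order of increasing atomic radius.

Radius decreases left→right (rising Z_eff, same n) and increases top→bottom (higher n).
All are in group 2, so atomic radius increases down the group.
So from smallest to largest: Be < Mg < Ca < Sr < Ba.

Be < Mg < Ca < Sr < Ba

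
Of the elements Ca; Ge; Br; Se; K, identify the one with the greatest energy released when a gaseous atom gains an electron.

Br

Adding an electron releases more energy for atoms nearer the top right (short of the noble gases).
All lie in period 4; the across-period trend (electron affinity increases left to right) applies, with the exception below.
Note the exception: K has a higher electron affinity than Ca, contrary to the simple trend — adding an electron to Ca (ns²) has to open a new, higher-energy np subshell, which is unfavourable.
Approximate values (kJ/mol): K 48, Ca 2, Ge 119, Se 195, Br 325.
The greatest energy released when a gaseous atom gains an electron among these belongs to Br.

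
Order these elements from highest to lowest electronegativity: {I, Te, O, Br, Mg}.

O is in period 2, group 16; Mg is in period 3, group 2; Br is in period 4, group 17; Te is in period 5, group 16; I is in period 5, group 17.
Electronegativity increases across a period and decreases down a group, tracking effective nuclear charge and atomic size.
Neither a single period nor a single group — weigh both effects.
Te > Mg: the two effects oppose for this pair; the across-period effect wins (2.10 vs 1.31).
I > Te: I lies to the right of Te in period 5, so the across-period effect alone puts I higher.
Br > I: Br sits above I in group 17, so the down-group effect alone puts Br higher.
O > Br: period and group pull opposite ways; the down-group shift dominates (3.44 vs 2.96).
Approximate values (Pauling): O 3.44, Mg 1.31, Br 2.96, Te 2.10, I 2.66.
So from highest to lowest: O > Br > I > Te > Mg.

O > Br > I > Te > Mg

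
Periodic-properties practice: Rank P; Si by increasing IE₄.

Si < P

After 3 electrons have been removed, what remains? P³⁺ still has 2 valence electrons; Si³⁺ still has 1 valence electron.
All are still removing valence electrons, so compare the +3 ions as you would atoms: IE_4 generally rises across a period (higher Z_eff) and falls down a group (larger shell), subject to the usual subshell exceptions.
Valence configurations: P³⁺ [Ne]3s², Si³⁺ [Ne]3s¹.
Approximate IE_4 values (kJ/mol): P 4964, Si 4356.
Putting it together, IE_4: Si < P.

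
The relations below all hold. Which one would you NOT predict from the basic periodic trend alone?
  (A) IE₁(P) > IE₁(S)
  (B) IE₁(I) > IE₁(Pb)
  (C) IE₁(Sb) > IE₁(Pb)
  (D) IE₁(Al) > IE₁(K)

The general trend: first ionization energy increases across a period and decreases down a group.
(A) P (period 3, group 15) vs S (period 3, group 16): the stated order contradicts the simple trend.
(B) I (period 5, group 17) vs Pb (period 6, group 14): the stated order agrees with the simple trend.
(C) Sb (period 5, group 15) vs Pb (period 6, group 14): the stated order agrees with the simple trend.
(D) Al (period 3, group 13) vs K (period 4, group 1): the stated order agrees with the simple trend.
The exception is (A): S (3p⁴) ionizes more easily than half-filled P (3p³) because the paired 3p electron in S is pushed out by e⁻–e⁻ repulsion.

(A)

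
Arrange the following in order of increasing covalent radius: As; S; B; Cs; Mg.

B < S < As < Mg < Cs

Atomic radius shrinks across a period as nuclear charge pulls the same shell inward, and grows down a group as new shells are added.
Here both period and group differ, so the two effects have to be weighed against each other.
S > B: the two effects oppose for this pair; the down-group effect wins (103 vs 85 pm).
As > S: relative to S, both the across-period and down-group shifts push As's atomic radius up.
Mg > As: the two effects oppose for this pair; the across-period effect wins (139 vs 121 pm).
Cs > Mg: relative to Mg, both the across-period and down-group shifts push Cs's atomic radius up.
Tabulated atomic radius (pm): B 85, Mg 139, S 103, As 121, Cs 232.
So from smallest to largest: B < S < As < Mg < Cs.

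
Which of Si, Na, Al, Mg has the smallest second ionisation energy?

Mg

After 1 electron has been removed, what remains? Si⁺ still has 3 valence electrons; Na⁺ is the bare [Ne] core; Al⁺ still has 2 valence electrons; Mg⁺ still has 1 valence electron.
Core electrons are held far more tightly than valence electrons, so Na tops the IE_2 order.
Valence configurations: Si⁺ [Ne]3s²3p¹, Al⁺ [Ne]3s², Mg⁺ [Ne]3s¹.
Si⁺ loses a lone 3p electron whereas Al⁺ must break into a filled 3s² pair, so IE_2(Al) > IE_2(Si) even though Si has the higher nuclear charge.
Tabulated IE_2 (kJ/mol): Si 1577, Na 4562, Al 1817, Mg 1451.
Overall IE_2 order: Mg < Si < Al < Na.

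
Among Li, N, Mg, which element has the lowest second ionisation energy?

Mg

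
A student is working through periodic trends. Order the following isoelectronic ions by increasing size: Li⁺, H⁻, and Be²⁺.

Be²⁺ < Li⁺ < H⁻

All of these have 2 electrons, so size is governed by nuclear charge alone: the more protons, the stronger the pull on the same electron cloud, and the smaller the ion.
Nuclear charges: Be²⁺ (Z=4), Li⁺ (Z=3), H⁻ (Z=1).
Smallest to largest: Be²⁺ < Li⁺ < H⁻.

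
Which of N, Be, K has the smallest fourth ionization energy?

K

After 3 electrons have been removed, what remains? N³⁺ still has 2 valence electrons; Be³⁺ is already 1 electron into the core; K³⁺ is already 2 electrons into the core.
Usually core removal costs more than valence removal, but here the competition is close: a tightly held n=2 valence electron can cost more to remove than an n=3 core electron, so the actual values have to decide it.
The numbers (kJ/mol): N 7475, Be 21007, K 5877.
Overall IE_4 order: K < N < Be.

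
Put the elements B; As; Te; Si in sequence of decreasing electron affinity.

Electron affinity generally becomes more exothermic across a period toward the halogens and less exothermic down a group.
A diagonal step moves right (one effect) and down (the opposite effect) at once.
As > B: period and group pull opposite ways; the across-period shift dominates (78 vs 27 kJ/mol).
Si > As: period and group pull opposite ways; the down-group shift dominates (134 vs 78 kJ/mol).
Te > Si: the two effects oppose for this pair; the across-period effect wins (190 vs 134 kJ/mol).
For reference (kJ/mol): B 27, Si 134, As 78, Te 190.
So from highest to lowest: Te > Si > As > B.

Te > Si > As > B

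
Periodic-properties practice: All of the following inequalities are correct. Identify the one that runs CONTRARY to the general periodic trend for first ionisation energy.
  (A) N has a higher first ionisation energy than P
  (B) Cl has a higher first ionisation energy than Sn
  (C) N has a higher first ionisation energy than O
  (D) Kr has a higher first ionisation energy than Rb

(C)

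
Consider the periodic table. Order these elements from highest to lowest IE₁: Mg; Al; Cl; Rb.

Cl > Mg > Al > Rb

Mg is in period 3, group 2; Al is in period 3, group 13; Cl is in period 3, group 17; Rb is in period 5, group 1.
First ionization energy rises across a period (greater Z_eff holds electrons more tightly) and falls down a group (valence electrons are farther from the nucleus).
Neither a single period nor a single group — weigh both effects.
Al > Rb: relative to Rb, both the across-period and down-group shifts push Al's first ionization energy up.
Mg > Al: this pair runs against the simple trend — see the exception note.
Cl > Mg: both are in period 3; the period trend gives Cl the larger value.
Note the exception: Mg has a higher first ionization energy than Al, contrary to the simple trend — Al's single 3p electron is easier to remove than one from Mg's filled 3s².
Tabulated first ionization energy (kJ/mol): Mg 738, Al 578, Cl 1251, Rb 403.
So from highest to lowest: Cl > Mg > Al > Rb.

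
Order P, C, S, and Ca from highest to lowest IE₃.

IE_3 is the cost of taking one more electron from the +2 cation: P²⁺ still has 3 valence electrons; C²⁺ still has 2 valence electrons; S²⁺ still has 4 valence electrons; Ca²⁺ is the bare [Ar] core.
Breaking into a closed-shell core is much more expensive than removing a leftover valence electron — Ca has the largest IE_3 here.
Valence configurations: P²⁺ [Ne]3s²3p¹, C²⁺ [He]2s², S²⁺ [Ne]3s²3p².
Tabulated IE_3 (kJ/mol): P 2914, C 4620, S 3357, Ca 4912.
So the third ionization energies run P < S < C < Ca.

Ca, C, S, P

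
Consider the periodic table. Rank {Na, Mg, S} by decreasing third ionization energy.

After 2 electrons have been removed, what remains? Na²⁺ is already 1 electron into the core; Mg²⁺ is the bare [Ne] core; S²⁺ still has 4 valence electrons.
Core electrons are held far more tightly than valence electrons, so Na and Mg top the IE_3 order.
The numbers (kJ/mol): Na 6910, Mg 7733, S 3357.
Hence IE_3: S < Na < Mg.

Mg, Na, S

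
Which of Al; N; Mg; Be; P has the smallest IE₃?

The third ionization energy removes an electron from the +2 ion. For each element: Al²⁺ still has 1 valence electron; N²⁺ still has 3 valence electrons; Mg²⁺ is the bare [Ne] core; Be²⁺ is the bare [He] core; P²⁺ still has 3 valence electrons.
Pulling an electron out of a noble-gas core costs far more than removing a remaining valence electron, so Mg and Be sit at the high end of IE_3.
Valence configurations: Al²⁺ [Ne]3s¹, N²⁺ [He]2s²2p¹, P²⁺ [Ne]3s²3p¹.
Approximate IE_3 values (kJ/mol): Al 2745, N 4578, Mg 7733, Be 14849, P 2914.
Overall IE_3 order: Al < P < N < Mg < Be.

Al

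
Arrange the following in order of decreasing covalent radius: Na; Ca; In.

Ca > Na > In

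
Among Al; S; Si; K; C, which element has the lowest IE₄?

Si

IE_4 is the cost of taking one more electron from the +3 cation: Al³⁺ is the bare [Ne] core; S³⁺ still has 3 valence electrons; Si³⁺ still has 1 valence electron; K³⁺ is already 2 electrons into the core; C³⁺ still has 1 valence electron.
Usually core removal costs more than valence removal, but here the competition is close: a tightly held n=2 valence electron can cost more to remove than an n=3 core electron, so the actual values have to decide it.
Valence configurations: S³⁺ [Ne]3s²3p¹, Si³⁺ [Ne]3s¹, C³⁺ [He]2s¹.
The numbers (kJ/mol): Al 11577, S 4556, Si 4356, K 5877, C 6223.
So the fourth ionization energies run Si < S < K < C < Al.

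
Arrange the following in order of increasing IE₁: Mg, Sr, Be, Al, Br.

Sr, Al, Mg, Be, Br

IE₁ increases left→right with effective nuclear charge and decreases top→bottom as the valence shell moves farther out.
These span different periods and groups, so the two trends combine.
Al > Sr: both effects reinforce here, so Al is clearly the higher of the two.
Mg > Al: this pair runs against the simple trend — see the exception note.
Be > Mg: they share group 2; the group trend gives Be the larger value.
Br > Be: the two effects oppose for this pair; the across-period effect wins (1140 vs 900 kJ/mol).
Note the exception: Mg has a higher first ionization energy than Al, contrary to the simple trend — Al's single 3p electron is easier to remove than one from Mg's filled 3s².
For reference (kJ/mol): Be 900, Mg 738, Al 578, Br 1140, Sr 550.
So from lowest to highest: Sr < Al < Mg < Be < Br.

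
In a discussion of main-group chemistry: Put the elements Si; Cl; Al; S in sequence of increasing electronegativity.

Al < Si < S < Cl

Al is in period 3, group 13; Si is in period 3, group 14; S is in period 3, group 16; Cl is in period 3, group 17.
Electronegativity increases across a period and decreases down a group, tracking effective nuclear charge and atomic size.
All lie in period 3, so electronegativity increases left to right.
So from lowest to highest: Al < Si < S < Cl.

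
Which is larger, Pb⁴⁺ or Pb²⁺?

Pb²⁺

Both ions have Z = 82 protons, but Pb⁴⁺ has lost more electrons, so its remaining electrons feel a larger effective nuclear charge per electron and are pulled in more tightly.
Higher positive charge → smaller ion, so Pb²⁺ > Pb⁴⁺.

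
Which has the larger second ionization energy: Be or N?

IE_2 is the cost of taking one more electron from the +1 cation: Be⁺ still has 1 valence electron; N⁺ still has 4 valence electrons.
All are still removing valence electrons, so compare the +1 ions as you would atoms: IE_2 generally rises across a period (higher Z_eff) and falls down a group (larger shell), subject to the usual subshell exceptions.
Valence configurations: Be⁺ [He]2s¹, N⁺ [He]2s²2p².
Approximate IE_2 values (kJ/mol): Be 1757, N 2856.
Overall IE_2 order: Be < N.

N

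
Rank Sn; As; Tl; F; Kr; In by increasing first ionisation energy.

In < Tl < Sn < As < Kr < F

F is in period 2, group 17; As is in period 4, group 15; Kr is in period 4, group 18; In is in period 5, group 13; Sn is in period 5, group 14; Tl is in period 6, group 13.
Across a period the outer electron is held more tightly (higher IE₁); down a group it sits in a higher shell, more shielded, and comes off more easily.
These span different periods and groups, so the two trends combine.
Tl > In: this pair runs against the simple trend — see the exception note.
Sn > Tl: both effects reinforce here, so Sn is clearly the higher of the two.
As > Sn: relative to Sn, both the across-period and down-group shifts push As's first ionization energy up.
Kr > As: Kr lies to the right of As in period 4, so the across-period effect alone puts Kr higher.
F > Kr: the two effects oppose for this pair; the down-group effect wins (1681 vs 1351 kJ/mol).
Note the exception: Tl has a higher first ionization energy than In, contrary to the simple trend — relativistic 6s stabilisation and poor 4f/5d shielding distort the trend for the heavy p-block elements.
Approximate values (kJ/mol): F 1681, As 947, Kr 1351, In 558, Sn 709, Tl 589.
So from lowest to highest: In < Tl < Sn < As < Kr < F.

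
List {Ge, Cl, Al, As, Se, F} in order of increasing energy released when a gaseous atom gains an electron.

EA tends to increase across a period and decrease down a group, though the pattern is less regular than for IE or radius.
Here both period and group differ, so the two effects have to be weighed against each other.
As > Al: period and group pull opposite ways; the across-period shift dominates (78 vs 42 kJ/mol).
Ge > As: this pair runs against the simple trend — see the exception note.
Se > Ge: both are in period 4; the period trend gives Se the larger value.
F > Se: relative to Se, both the across-period and down-group shifts push F's electron affinity up.
Cl > F: this pair runs against the simple trend — see the exception note.
Note the exception: Ge has a higher electron affinity than As, contrary to the simple trend — adding an electron to As's half-filled 4p³ is unfavourable, so Ge (4p²) has the more exothermic EA.
Note the exception: Cl has a higher electron affinity than F, contrary to the simple trend — F's small 2p subshell makes the incoming electron feel strong e⁻–e⁻ repulsion, so Cl actually releases more energy on gaining an electron.
For reference (kJ/mol): F 328, Al 42, Cl 349, Ge 119, As 78, Se 195.
So from lowest to highest: Al < As < Ge < Se < F < Cl.

Al < As < Ge < Se < F < Cl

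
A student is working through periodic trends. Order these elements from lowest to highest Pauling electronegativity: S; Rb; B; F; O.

EN rises left→right (higher Z_eff, smaller atoms) and falls top→bottom (larger, more shielded atoms).
These span different periods and groups, so the two trends combine.
B > Rb: relative to Rb, both the across-period and down-group shifts push B's electronegativity up.
S > B: period and group pull opposite ways; the across-period shift dominates (2.58 vs 2.04).
O > S: they share group 16; the group trend gives O the larger value.
F > O: F lies to the right of O in period 2, so the across-period effect alone puts F higher.
Tabulated electronegativity (Pauling): B 2.04, O 3.44, F 3.98, S 2.58, Rb 0.82.
So from lowest to highest: Rb < B < S < O < F.

Rb < B < S < O < F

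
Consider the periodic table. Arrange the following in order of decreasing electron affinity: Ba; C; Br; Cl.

Cl > Br > C > Ba

C is in period 2, group 14; Cl is in period 3, group 17; Br is in period 4, group 17; Ba is in period 6, group 2.
Atoms with high Z_eff and room in the valence shell (especially the halogens) have the most exothermic electron affinities.
These span different periods and groups, so the two trends combine.
C > Ba: both effects reinforce here, so C is clearly the higher of the two.
Br > C: period and group pull opposite ways; the across-period shift dominates (325 vs 122 kJ/mol).
Cl > Br: they share group 17; the group trend gives Cl the larger value.
Tabulated electron affinity (kJ/mol): C 122, Cl 349, Br 325, Ba 14.
So from highest to lowest: Cl > Br > C > Ba.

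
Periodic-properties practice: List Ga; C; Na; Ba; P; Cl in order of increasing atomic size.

C < Cl < P < Ga < Na < Ba

C is in period 2, group 14; Na is in period 3, group 1; P is in period 3, group 15; Cl is in period 3, group 17; Ga is in period 4, group 13; Ba is in period 6, group 2.
Across a period the added protons contract the valence shell; down a group each new principal shell makes the atom larger.
Here both period and group differ, so the two effects have to be weighed against each other.
Cl > C: period and group pull opposite ways; the down-group shift dominates (99 vs 75 pm).
P > Cl: both are in period 3; the period trend gives P the larger value.
Ga > P: both effects reinforce here, so Ga is clearly the larger of the two.
Na > Ga: period and group pull opposite ways; the across-period shift dominates (155 vs 124 pm).
Ba > Na: the two effects oppose for this pair; the down-group effect wins (196 vs 155 pm).
For reference (pm): C 75, Na 155, P 111, Cl 99, Ga 124, Ba 196.
So from smallest to largest: C < Cl < P < Ga < Na < Ba.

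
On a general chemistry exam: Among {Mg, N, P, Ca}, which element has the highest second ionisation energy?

N

Consider each +1 ion: Mg⁺ still has 1 valence electron; N⁺ still has 4 valence electrons; P⁺ still has 4 valence electrons; Ca⁺ still has 1 valence electron.
All are still removing valence electrons, so compare the +1 ions as you would atoms: IE_2 generally rises across a period (higher Z_eff) and falls down a group (larger shell), subject to the usual subshell exceptions.
Valence configurations: Mg⁺ [Ne]3s¹, N⁺ [He]2s²2p², P⁺ [Ne]3s²3p², Ca⁺ [Ar]4s¹.
The numbers (kJ/mol): Mg 1451, N 2856, P 1907, Ca 1145.
Putting it together, IE_2: Ca < Mg < P < N.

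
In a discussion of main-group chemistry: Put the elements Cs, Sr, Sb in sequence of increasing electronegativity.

Cs < Sr < Sb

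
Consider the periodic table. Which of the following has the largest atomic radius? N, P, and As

As

Across a period the added protons contract the valence shell; down a group each new principal shell makes the atom larger.
All are in group 15, so atomic radius increases down the group.
The largest atomic radius among these belongs to As.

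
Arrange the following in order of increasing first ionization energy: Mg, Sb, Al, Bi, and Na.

Na < Al < Bi < Mg < Sb

IE₁ increases left→right with effective nuclear charge and decreases top→bottom as the valence shell moves farther out.
Neither a single period nor a single group — weigh both effects.
Al > Na: both are in period 3; the period trend gives Al the larger value.
Bi > Al: period and group pull opposite ways; the across-period shift dominates (703 vs 578 kJ/mol).
Mg > Bi: period and group pull opposite ways; the down-group shift dominates (738 vs 703 kJ/mol).
Sb > Mg: the two effects oppose for this pair; the across-period effect wins (831 vs 738 kJ/mol).
Note the exception: Mg has a higher first ionization energy than Al, contrary to the simple trend — Al's single 3p electron is easier to remove than one from Mg's filled 3s².
Approximate values (kJ/mol): Na 496, Mg 738, Al 578, Sb 831, Bi 703.
So from lowest to highest: Na < Al < Bi < Mg < Sb.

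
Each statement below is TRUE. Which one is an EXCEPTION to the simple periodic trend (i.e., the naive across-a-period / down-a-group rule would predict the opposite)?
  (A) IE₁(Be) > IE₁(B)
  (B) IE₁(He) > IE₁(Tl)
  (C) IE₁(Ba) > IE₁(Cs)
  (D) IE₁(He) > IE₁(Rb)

The general trend: IE₁ increases across a period and decreases down a group.
(A) Be (period 2, group 2) vs B (period 2, group 13): the stated order contradicts the simple trend.
(B) He (period 1, group 18) vs Tl (period 6, group 13): the stated order agrees with the simple trend.
(C) Ba (period 6, group 2) vs Cs (period 6, group 1): the stated order agrees with the simple trend.
(D) He (period 1, group 18) vs Rb (period 5, group 1): the stated order agrees with the simple trend.
The exception is (A): removing B's lone 2p electron is easier than breaking Be's filled 2s².

(A)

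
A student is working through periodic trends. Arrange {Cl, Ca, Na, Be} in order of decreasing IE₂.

IE_2 is the cost of taking one more electron from the +1 cation: Cl⁺ still has 6 valence electrons; Ca⁺ still has 1 valence electron; Na⁺ is the bare [Ne] core; Be⁺ still has 1 valence electron.
Core electrons are held far more tightly than valence electrons, so Na tops the IE_2 order.
Valence configurations: Cl⁺ [Ne]3s²3p⁴, Ca⁺ [Ar]4s¹, Be⁺ [He]2s¹.
The numbers (kJ/mol): Cl 2298, Ca 1145, Na 4562, Be 1757.
Hence IE_2: Ca < Be < Cl < Na.

Na > Cl > Be > Ca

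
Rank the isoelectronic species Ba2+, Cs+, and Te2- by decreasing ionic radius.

All of these have 54 electrons, so size is governed by nuclear charge alone: the more protons, the stronger the pull on the same electron cloud, and the smaller the ion.
Nuclear charges: Ba2+ (Z=56), Cs+ (Z=55), Te2- (Z=52).
Largest to smallest: Te2- > Cs+ > Ba2+.

Te2-, Cs+, Ba2+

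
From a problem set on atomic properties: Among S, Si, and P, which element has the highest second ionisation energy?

S

The second ionization energy removes an electron from the +1 ion. For each element: S⁺ still has 5 valence electrons; Si⁺ still has 3 valence electrons; P⁺ still has 4 valence electrons.
All are still removing valence electrons, so compare the +1 ions as you would atoms: IE_2 generally rises across a period (higher Z_eff) and falls down a group (larger shell), subject to the usual subshell exceptions.
Valence configurations: S⁺ [Ne]3s²3p³, Si⁺ [Ne]3s²3p¹, P⁺ [Ne]3s²3p².
Approximate IE_2 values (kJ/mol): S 2252, Si 1577, P 1907.
Putting it together, IE_2: Si < P < S.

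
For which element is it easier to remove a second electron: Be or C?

Consider each +1 ion: Be⁺ still has 1 valence electron; C⁺ still has 3 valence electrons.
All are still removing valence electrons, so compare the +1 ions as you would atoms: IE_2 generally rises across a period (higher Z_eff) and falls down a group (larger shell), subject to the usual subshell exceptions.
Valence configurations: Be⁺ [He]2s¹, C⁺ [He]2s²2p¹.
The numbers (kJ/mol): Be 1757, C 2353.
Putting it together, IE_2: Be < C.

Be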